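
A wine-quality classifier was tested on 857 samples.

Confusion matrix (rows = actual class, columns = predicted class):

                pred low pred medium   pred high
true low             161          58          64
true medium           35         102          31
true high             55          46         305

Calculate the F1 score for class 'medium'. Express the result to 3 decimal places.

0.545

F1 score = 2·TP/(2·TP+FP+FN).
medium: TP=102, FP=58+46=104, FN=35+31=66 → 204/374 = 0.5455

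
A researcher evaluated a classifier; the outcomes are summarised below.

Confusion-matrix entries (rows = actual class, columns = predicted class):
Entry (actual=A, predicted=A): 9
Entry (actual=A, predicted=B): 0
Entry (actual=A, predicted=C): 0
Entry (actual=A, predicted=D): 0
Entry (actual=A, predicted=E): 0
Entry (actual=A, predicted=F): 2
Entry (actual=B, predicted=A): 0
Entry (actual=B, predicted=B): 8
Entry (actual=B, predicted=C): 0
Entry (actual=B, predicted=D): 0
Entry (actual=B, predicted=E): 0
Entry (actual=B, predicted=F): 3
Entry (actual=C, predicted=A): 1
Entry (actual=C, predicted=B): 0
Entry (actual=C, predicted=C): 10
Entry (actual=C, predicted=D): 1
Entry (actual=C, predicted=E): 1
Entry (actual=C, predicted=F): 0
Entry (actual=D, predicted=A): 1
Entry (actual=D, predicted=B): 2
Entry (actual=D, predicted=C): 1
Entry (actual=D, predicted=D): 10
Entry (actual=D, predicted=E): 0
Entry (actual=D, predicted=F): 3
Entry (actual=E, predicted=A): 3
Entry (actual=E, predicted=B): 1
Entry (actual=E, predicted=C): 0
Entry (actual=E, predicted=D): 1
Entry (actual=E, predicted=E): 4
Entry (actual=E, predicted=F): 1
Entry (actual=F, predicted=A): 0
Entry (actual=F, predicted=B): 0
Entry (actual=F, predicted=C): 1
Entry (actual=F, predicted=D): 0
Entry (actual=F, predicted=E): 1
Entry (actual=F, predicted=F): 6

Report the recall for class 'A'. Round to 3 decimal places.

0.818

recall = TP/(TP+FN).
A: TP=9, FN=0+0+0+0+2=2 → 9/11 = 0.8182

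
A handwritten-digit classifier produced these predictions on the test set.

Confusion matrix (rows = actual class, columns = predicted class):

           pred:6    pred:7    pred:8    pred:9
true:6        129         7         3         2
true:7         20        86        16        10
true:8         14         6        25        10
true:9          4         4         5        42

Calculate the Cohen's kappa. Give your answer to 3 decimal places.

Observed agreement pₒ = trace/N = 282/383 = 0.7363
Expected agreement pₑ = Σ (rowᵢ·colᵢ)/N² = (141·167 + 132·103 + 55·49 + 55·64)/383² = 0.2956
κ = (pₒ − pₑ)/(1 − pₑ) = (0.7363 − 0.2956)/(1 − 0.2956) = 0.626

0.626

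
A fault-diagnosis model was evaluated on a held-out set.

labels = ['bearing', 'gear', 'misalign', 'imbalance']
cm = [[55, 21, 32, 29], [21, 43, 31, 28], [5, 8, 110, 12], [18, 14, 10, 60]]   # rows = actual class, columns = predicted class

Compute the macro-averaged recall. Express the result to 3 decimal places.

Per-class recall (TP/(TP+FN)):
  bearing: TP=55, FN=21+32+29=82 → 55/137 = 0.4015
  gear: TP=43, FN=21+31+28=80 → 43/123 = 0.3496
  misalign: TP=110, FN=5+8+12=25 → 110/135 = 0.8148
  imbalance: TP=60, FN=18+14+10=42 → 60/102 = 0.5882
Macro-recall = mean = (0.4015 + 0.3496 + 0.8148 + 0.5882) / 4 = 0.539

0.539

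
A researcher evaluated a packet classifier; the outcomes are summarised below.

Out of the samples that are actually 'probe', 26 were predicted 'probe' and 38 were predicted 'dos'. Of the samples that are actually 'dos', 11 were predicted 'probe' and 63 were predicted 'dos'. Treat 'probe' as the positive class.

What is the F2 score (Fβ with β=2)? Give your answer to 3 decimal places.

0.444

Fβ = (1+β²)·TP / ((1+β²)·TP + β²·FN + FP), with β²=4
= 5·26 / (5·26 + 4·38 + 11) = 0.444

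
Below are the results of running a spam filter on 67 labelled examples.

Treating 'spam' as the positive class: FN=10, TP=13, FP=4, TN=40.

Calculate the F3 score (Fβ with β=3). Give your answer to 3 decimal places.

0.580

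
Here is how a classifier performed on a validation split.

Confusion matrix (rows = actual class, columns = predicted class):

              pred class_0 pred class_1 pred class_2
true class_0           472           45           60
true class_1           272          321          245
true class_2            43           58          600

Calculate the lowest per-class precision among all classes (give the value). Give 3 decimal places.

Per-class precision (TP/(TP+FP)):
  class_0: TP=472, FP=272+43=315 → 472/787 = 0.5997
  class_1: TP=321, FP=45+58=103 → 321/424 = 0.7571
  class_2: TP=600, FP=60+245=305 → 600/905 = 0.6630
Lowest is class 'class_0' with precision = 0.600.

0.600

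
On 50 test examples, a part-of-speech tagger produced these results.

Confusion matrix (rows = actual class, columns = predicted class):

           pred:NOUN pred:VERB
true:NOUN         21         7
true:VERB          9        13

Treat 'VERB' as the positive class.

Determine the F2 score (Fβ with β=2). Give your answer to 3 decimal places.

Fβ = (1+β²)·TP / ((1+β²)·TP + β²·FN + FP), with β²=4
= 5·13 / (5·13 + 4·9 + 7) = 0.602

0.602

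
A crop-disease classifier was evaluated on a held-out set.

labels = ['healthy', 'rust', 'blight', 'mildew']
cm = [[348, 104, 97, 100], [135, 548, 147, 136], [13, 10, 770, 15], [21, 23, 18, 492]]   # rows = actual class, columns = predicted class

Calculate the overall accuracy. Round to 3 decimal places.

0.725

Accuracy = trace / total = (348+548+770+492=2158) / 2977 = 2158/2977 = 0.725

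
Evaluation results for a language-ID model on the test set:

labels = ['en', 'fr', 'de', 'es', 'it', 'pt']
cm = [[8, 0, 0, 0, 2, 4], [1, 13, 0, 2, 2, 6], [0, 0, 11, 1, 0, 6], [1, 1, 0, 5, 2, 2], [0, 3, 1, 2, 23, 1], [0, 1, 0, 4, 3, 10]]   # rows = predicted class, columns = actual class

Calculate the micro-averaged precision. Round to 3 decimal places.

0.609

Micro-averaging pools counts across classes: ΣTP=70, ΣFP=45, ΣFN=45.
Micro-precision = TP/(TP+FP) on pooled counts = 0.609 (equals overall accuracy in single-label multiclass).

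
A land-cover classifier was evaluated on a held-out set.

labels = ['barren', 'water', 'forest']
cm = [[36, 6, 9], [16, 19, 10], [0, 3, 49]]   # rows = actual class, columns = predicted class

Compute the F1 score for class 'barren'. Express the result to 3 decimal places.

0.699

Treat 'barren' as positive and all other classes as negative.
F1 score = 2·TP/(2·TP+FP+FN).
barren: TP=36, FP=16+0=16, FN=6+9=15 → 72/103 = 0.6990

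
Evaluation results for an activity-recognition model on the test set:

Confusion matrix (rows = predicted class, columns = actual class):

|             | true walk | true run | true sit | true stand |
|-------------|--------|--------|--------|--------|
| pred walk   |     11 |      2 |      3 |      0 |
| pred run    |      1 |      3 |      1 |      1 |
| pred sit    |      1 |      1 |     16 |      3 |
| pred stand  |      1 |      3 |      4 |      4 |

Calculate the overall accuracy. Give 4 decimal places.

Accuracy = trace / total = (11+3+16+4=34) / 55 = 34/55 = 0.6182

0.6182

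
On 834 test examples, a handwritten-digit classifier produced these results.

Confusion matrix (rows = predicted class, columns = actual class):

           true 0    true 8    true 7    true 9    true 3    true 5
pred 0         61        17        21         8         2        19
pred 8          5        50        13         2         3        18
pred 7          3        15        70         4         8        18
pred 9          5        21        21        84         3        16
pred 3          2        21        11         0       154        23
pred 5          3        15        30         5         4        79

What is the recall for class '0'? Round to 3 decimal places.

0.772

recall = TP/(TP+FN).
0: TP=61, FN=5+3+5+2+3=18 → 61/79 = 0.7722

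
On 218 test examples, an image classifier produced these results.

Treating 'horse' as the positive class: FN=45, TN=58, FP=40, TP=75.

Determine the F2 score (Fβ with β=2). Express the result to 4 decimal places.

0.6303

Fβ = (1+β²)·TP / ((1+β²)·TP + β²·FN + FP), with β²=4
= 5·75 / (5·75 + 4·45 + 40) = 0.6303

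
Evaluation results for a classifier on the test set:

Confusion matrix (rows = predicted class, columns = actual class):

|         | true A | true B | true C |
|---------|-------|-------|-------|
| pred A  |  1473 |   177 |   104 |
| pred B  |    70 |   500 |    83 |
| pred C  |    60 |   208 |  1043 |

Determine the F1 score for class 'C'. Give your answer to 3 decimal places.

Treat 'C' as positive and all other classes as negative.
F1 score = 2·TP/(2·TP+FP+FN).
C: TP=1043, FP=60+208=268, FN=104+83=187 → 2086/2541 = 0.8209

0.821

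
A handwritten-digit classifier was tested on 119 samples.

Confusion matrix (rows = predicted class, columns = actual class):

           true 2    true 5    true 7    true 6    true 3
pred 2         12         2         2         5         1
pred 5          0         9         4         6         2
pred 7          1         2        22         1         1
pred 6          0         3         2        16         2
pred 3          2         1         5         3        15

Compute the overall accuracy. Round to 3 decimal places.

0.622

Accuracy = trace / total = (12+9+22+16+15=74) / 119 = 74/119 = 0.622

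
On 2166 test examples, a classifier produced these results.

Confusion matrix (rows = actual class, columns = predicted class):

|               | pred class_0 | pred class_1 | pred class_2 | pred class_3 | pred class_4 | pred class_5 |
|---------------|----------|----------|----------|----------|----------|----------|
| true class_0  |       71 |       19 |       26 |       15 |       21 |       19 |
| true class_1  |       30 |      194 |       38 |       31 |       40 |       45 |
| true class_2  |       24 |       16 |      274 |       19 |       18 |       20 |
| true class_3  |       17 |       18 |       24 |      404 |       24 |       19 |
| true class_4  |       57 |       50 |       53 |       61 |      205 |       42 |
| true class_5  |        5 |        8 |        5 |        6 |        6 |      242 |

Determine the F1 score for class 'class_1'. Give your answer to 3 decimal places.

Treat 'class_1' as positive and all other classes as negative.
F1 score = 2·TP/(2·TP+FP+FN).
class_1: TP=194, FP=19+16+18+50+8=111, FN=30+38+31+40+45=184 → 388/683 = 0.5681

0.568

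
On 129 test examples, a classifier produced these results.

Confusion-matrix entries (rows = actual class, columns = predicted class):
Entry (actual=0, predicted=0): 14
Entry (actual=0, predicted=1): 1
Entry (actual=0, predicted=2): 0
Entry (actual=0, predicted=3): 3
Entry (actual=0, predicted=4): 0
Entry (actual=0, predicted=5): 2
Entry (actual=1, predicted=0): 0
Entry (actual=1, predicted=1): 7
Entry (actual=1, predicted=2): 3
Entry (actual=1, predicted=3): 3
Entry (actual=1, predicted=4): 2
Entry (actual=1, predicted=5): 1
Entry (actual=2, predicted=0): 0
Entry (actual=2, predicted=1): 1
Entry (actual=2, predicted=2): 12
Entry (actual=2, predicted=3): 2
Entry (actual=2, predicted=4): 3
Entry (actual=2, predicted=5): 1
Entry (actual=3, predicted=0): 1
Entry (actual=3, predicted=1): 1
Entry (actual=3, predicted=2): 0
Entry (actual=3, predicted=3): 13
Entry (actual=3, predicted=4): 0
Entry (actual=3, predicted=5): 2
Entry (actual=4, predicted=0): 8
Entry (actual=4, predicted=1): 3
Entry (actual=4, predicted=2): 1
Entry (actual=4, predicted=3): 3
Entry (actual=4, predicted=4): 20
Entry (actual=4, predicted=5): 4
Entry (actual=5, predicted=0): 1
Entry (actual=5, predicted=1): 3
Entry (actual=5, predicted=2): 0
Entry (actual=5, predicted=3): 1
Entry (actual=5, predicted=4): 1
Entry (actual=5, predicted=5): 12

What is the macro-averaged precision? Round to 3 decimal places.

Per-class precision (TP/(TP+FP)):
  0: TP=14, FP=0+0+1+8+1=10 → 14/24 = 0.5833
  1: TP=7, FP=1+1+1+3+3=9 → 7/16 = 0.4375
  2: TP=12, FP=0+3+0+1+0=4 → 12/16 = 0.7500
  3: TP=13, FP=3+3+2+3+1=12 → 13/25 = 0.5200
  4: TP=20, FP=0+2+3+0+1=6 → 20/26 = 0.7692
  5: TP=12, FP=2+1+1+2+4=10 → 12/22 = 0.5455
Macro-precision = mean = (0.5833 + 0.4375 + 0.7500 + 0.5200 + 0.7692 + 0.5455) / 6 = 0.601

0.601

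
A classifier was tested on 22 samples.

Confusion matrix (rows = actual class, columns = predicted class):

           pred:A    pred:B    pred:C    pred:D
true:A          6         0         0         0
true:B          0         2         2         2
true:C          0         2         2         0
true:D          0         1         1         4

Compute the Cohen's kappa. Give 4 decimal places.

0.5138

Observed agreement pₒ = trace/N = 14/22 = 0.63636
Expected agreement pₑ = Σ (rowᵢ·colᵢ)/N² = (6·6 + 6·5 + 4·5 + 6·6)/22² = 0.25207
κ = (pₒ − pₑ)/(1 − pₑ) = (0.63636 − 0.25207)/(1 − 0.25207) = 0.5138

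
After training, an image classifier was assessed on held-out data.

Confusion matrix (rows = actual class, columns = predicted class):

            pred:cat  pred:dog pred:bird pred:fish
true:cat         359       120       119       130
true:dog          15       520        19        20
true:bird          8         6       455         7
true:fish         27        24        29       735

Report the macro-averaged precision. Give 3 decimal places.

Per-class precision (TP/(TP+FP)):
  cat: TP=359, FP=15+8+27=50 → 359/409 = 0.8778
  dog: TP=520, FP=120+6+24=150 → 520/670 = 0.7761
  bird: TP=455, FP=119+19+29=167 → 455/622 = 0.7315
  fish: TP=735, FP=130+20+7=157 → 735/892 = 0.8240
Macro-precision = mean = (0.8778 + 0.7761 + 0.7315 + 0.8240) / 4 = 0.802

0.802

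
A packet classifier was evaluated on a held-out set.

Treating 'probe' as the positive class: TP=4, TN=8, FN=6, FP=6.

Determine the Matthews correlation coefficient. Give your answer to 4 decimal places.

-0.0286

MCC = (TP·TN − FP·FN) / √((TP+FP)(TP+FN)(TN+FP)(TN+FN))
Numerator = 4·8 − 6·6 = -4
Denominator = √(10·10·14·14) = √19600 = 140.0000
MCC = -4 / 140.0000 = -0.0286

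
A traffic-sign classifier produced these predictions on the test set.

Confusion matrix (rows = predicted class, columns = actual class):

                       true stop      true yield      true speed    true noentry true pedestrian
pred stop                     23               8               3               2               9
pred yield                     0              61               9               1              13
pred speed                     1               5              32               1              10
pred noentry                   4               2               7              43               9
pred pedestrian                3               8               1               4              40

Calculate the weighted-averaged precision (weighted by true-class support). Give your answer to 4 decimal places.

0.6769

Per-class precision (TP/(TP+FP)):
  stop: TP=23, FP=8+3+2+9=22 → 23/45 = 0.51111
  yield: TP=61, FP=0+9+1+13=23 → 61/84 = 0.72619
  speed: TP=32, FP=1+5+1+10=17 → 32/49 = 0.65306
  noentry: TP=43, FP=4+2+7+9=22 → 43/65 = 0.66154
  pedestrian: TP=40, FP=3+8+1+4=16 → 40/56 = 0.71429
Weighted-precision = Σ (supportᵢ/N)·precisionᵢ with N=299: (31/299)·0.51111 + (84/299)·0.72619 + (52/299)·0.65306 + (51/299)·0.66154 + (81/299)·0.71429 = 0.6769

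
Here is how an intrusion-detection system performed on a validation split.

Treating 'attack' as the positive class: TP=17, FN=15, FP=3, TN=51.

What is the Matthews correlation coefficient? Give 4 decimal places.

MCC = (TP·TN − FP·FN) / √((TP+FP)(TP+FN)(TN+FP)(TN+FN))
Numerator = 17·51 − 3·15 = 822
Denominator = √(20·32·54·66) = √2280960 = 1510.2847
MCC = 822 / 1510.2847 = 0.5443

0.5443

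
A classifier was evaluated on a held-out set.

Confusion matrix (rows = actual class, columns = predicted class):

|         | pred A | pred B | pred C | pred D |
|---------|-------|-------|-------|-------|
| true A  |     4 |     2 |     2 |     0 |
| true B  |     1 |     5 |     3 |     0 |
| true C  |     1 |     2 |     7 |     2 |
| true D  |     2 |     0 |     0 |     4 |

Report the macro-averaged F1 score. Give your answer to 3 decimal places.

0.576

Per-class F1 score (2·TP/(2·TP+FP+FN)):
  A: TP=4, FP=1+1+2=4, FN=2+2+0=4 → 8/16 = 0.5000
  B: TP=5, FP=2+2+0=4, FN=1+3+0=4 → 10/18 = 0.5556
  C: TP=7, FP=2+3+0=5, FN=1+2+2=5 → 14/24 = 0.5833
  D: TP=4, FP=0+0+2=2, FN=2+0+0=2 → 8/12 = 0.6667
Macro-F1 score = mean = (0.5000 + 0.5556 + 0.5833 + 0.6667) / 4 = 0.576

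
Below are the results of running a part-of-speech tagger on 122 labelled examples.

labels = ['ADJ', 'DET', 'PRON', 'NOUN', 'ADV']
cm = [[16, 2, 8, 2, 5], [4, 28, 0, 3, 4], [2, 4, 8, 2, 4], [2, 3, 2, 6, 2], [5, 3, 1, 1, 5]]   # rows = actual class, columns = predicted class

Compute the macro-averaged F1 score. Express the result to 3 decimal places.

Per-class F1 score (2·TP/(2·TP+FP+FN)):
  ADJ: TP=16, FP=4+2+2+5=13, FN=2+8+2+5=17 → 32/62 = 0.5161
  DET: TP=28, FP=2+4+3+3=12, FN=4+0+3+4=11 → 56/79 = 0.7089
  PRON: TP=8, FP=8+0+2+1=11, FN=2+4+2+4=12 → 16/39 = 0.4103
  NOUN: TP=6, FP=2+3+2+1=8, FN=2+3+2+2=9 → 12/29 = 0.4138
  ADV: TP=5, FP=5+4+4+2=15, FN=5+3+1+1=10 → 10/35 = 0.2857
Macro-F1 score = mean = (0.5161 + 0.7089 + 0.4103 + 0.4138 + 0.2857) / 5 = 0.467

0.467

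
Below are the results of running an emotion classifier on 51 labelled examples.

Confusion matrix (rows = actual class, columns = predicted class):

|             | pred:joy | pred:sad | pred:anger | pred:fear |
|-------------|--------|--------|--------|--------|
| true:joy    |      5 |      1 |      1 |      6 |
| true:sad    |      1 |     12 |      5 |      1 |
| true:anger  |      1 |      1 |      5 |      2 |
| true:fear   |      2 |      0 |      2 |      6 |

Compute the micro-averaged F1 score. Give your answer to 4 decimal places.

0.5490

Micro-averaging pools counts across classes: ΣTP=28, ΣFP=23, ΣFN=23.
Micro-F1 score = 2·TP/(2·TP+FP+FN) on pooled counts = 0.5490 (equals overall accuracy in single-label multiclass).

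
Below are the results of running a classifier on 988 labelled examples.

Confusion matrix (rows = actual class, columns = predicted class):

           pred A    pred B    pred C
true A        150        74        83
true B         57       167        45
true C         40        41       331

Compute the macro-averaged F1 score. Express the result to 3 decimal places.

0.636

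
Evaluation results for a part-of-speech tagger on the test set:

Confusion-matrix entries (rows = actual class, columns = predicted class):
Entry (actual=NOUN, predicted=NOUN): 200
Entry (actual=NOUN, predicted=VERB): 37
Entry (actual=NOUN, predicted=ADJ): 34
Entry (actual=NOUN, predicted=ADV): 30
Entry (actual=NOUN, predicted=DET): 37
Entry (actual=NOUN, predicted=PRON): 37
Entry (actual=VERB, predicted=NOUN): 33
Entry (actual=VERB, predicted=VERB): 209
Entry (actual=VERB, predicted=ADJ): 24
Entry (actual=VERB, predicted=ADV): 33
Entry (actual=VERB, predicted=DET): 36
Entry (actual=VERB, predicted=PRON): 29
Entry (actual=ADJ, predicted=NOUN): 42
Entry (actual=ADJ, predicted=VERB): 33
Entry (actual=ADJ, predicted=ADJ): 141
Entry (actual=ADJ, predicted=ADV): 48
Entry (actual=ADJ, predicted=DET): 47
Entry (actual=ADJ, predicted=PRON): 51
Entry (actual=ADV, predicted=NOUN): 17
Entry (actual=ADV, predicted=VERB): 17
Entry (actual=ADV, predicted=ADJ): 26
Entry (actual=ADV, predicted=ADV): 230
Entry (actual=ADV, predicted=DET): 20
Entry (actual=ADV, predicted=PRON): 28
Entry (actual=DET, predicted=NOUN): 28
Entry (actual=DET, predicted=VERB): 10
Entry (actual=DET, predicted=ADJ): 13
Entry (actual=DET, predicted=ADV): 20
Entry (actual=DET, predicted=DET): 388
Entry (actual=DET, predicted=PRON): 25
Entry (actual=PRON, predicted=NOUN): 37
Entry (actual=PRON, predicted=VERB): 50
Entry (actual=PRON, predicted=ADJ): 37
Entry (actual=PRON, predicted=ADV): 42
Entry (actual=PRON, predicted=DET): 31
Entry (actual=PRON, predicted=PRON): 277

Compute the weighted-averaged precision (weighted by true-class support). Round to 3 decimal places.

0.597

Per-class precision (TP/(TP+FP)):
  NOUN: TP=200, FP=33+42+17+28+37=157 → 200/357 = 0.5602
  VERB: TP=209, FP=37+33+17+10+50=147 → 209/356 = 0.5871
  ADJ: TP=141, FP=34+24+26+13+37=134 → 141/275 = 0.5127
  ADV: TP=230, FP=30+33+48+20+42=173 → 230/403 = 0.5707
  DET: TP=388, FP=37+36+47+20+31=171 → 388/559 = 0.6941
  PRON: TP=277, FP=37+29+51+28+25=170 → 277/447 = 0.6197
Weighted-precision = Σ (supportᵢ/N)·precisionᵢ with N=2397: (375/2397)·0.5602 + (364/2397)·0.5871 + (362/2397)·0.5127 + (338/2397)·0.5707 + (484/2397)·0.6941 + (474/2397)·0.6197 = 0.597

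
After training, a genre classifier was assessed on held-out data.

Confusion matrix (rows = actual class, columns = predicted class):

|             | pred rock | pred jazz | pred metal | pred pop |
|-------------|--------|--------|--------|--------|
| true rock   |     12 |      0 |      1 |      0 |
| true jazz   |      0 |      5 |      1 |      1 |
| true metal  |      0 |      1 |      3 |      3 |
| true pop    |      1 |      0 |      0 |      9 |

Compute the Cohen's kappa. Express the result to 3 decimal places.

Observed agreement pₒ = trace/N = 29/37 = 0.7838
Expected agreement pₑ = Σ (rowᵢ·colᵢ)/N² = (13·13 + 7·6 + 7·5 + 10·13)/37² = 0.2747
κ = (pₒ − pₑ)/(1 − pₑ) = (0.7838 − 0.2747)/(1 − 0.2747) = 0.702

0.702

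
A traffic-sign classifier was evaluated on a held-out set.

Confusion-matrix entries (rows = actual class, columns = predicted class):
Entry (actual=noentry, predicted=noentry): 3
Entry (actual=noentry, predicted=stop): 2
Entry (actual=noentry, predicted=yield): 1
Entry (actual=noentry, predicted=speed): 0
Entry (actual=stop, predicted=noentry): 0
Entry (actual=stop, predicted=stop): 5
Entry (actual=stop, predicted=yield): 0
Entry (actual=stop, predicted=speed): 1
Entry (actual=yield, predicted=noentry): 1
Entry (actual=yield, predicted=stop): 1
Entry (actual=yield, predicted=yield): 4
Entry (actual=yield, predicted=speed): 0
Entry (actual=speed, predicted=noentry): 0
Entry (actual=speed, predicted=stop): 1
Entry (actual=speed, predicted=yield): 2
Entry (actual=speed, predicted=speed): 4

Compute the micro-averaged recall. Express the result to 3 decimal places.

0.640

Micro-averaging pools counts across classes: ΣTP=16, ΣFP=9, ΣFN=9.
Micro-recall = TP/(TP+FN) on pooled counts = 0.640 (equals overall accuracy in single-label multiclass).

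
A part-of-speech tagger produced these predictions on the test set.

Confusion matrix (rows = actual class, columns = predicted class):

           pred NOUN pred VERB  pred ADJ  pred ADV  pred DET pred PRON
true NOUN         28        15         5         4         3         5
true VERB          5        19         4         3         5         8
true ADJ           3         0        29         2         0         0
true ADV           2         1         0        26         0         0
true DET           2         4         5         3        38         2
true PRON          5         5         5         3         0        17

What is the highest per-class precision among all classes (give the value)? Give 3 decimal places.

0.826

Per-class precision (TP/(TP+FP)):
  NOUN: TP=28, FP=5+3+2+2+5=17 → 28/45 = 0.6222
  VERB: TP=19, FP=15+0+1+4+5=25 → 19/44 = 0.4318
  ADJ: TP=29, FP=5+4+0+5+5=19 → 29/48 = 0.6042
  ADV: TP=26, FP=4+3+2+3+3=15 → 26/41 = 0.6341
  DET: TP=38, FP=3+5+0+0+0=8 → 38/46 = 0.8261
  PRON: TP=17, FP=5+8+0+0+2=15 → 17/32 = 0.5313
Highest is class 'DET' with precision = 0.826.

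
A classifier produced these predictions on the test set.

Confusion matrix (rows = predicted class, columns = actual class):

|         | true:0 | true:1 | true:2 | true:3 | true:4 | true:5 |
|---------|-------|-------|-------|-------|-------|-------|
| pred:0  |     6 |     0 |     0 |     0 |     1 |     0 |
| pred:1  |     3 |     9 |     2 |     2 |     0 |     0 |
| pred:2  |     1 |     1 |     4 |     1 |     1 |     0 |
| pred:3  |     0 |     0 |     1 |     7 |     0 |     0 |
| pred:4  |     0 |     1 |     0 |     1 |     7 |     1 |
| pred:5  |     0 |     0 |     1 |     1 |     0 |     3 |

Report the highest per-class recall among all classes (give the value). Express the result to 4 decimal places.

0.8182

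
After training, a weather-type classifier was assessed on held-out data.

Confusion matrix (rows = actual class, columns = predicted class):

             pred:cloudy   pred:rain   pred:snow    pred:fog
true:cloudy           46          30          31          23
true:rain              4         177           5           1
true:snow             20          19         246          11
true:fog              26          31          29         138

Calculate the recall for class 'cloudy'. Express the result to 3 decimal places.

0.354

One-vs-rest for 'cloudy': TP = diagonal; FP = other classes predicted 'cloudy'; FN = 'cloudy' predicted as other.
recall = TP/(TP+FN).
cloudy: TP=46, FN=30+31+23=84 → 46/130 = 0.3538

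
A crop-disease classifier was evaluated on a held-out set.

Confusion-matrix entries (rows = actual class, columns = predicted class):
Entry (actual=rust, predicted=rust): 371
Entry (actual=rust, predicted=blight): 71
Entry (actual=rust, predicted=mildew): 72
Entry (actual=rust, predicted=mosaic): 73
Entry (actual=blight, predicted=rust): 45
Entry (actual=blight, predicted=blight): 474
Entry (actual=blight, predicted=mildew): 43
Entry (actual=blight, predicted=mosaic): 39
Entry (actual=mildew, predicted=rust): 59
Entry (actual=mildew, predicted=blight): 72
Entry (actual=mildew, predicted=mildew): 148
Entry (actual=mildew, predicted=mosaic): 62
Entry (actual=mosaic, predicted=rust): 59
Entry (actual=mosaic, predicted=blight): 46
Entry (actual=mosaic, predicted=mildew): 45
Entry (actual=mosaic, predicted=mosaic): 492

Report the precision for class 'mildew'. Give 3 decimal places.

0.481

Take TP from the diagonal, FP from the rest of the 'mildew' prediction marginal, FN from the rest of the 'mildew' actual marginal.
precision = TP/(TP+FP).
mildew: TP=148, FP=72+43+45=160 → 148/308 = 0.4805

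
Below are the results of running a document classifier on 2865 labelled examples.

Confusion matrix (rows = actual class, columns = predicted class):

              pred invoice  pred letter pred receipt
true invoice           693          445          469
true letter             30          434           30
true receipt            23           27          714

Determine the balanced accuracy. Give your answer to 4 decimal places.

Balanced accuracy = mean of per-class recall.
  invoice: recall = 693/1607 = 0.43124
  letter: recall = 434/494 = 0.87854
  receipt: recall = 714/764 = 0.93455
Mean = (0.43124 + 0.87854 + 0.93455) / 3 = 0.7481

0.7481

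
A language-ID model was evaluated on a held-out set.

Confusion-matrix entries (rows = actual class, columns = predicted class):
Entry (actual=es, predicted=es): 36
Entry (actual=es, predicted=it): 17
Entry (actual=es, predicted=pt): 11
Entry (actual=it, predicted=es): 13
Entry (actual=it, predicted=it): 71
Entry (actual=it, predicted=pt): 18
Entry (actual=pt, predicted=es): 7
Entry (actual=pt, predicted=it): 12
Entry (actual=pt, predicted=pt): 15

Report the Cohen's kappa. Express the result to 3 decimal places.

0.369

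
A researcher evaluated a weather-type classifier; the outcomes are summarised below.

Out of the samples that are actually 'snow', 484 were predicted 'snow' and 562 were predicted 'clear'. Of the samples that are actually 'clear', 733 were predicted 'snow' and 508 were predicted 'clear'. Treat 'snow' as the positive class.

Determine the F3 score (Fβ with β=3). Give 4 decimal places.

0.4553

Fβ = (1+β²)·TP / ((1+β²)·TP + β²·FN + FP), with β²=9
= 10·484 / (10·484 + 9·562 + 733) = 0.4553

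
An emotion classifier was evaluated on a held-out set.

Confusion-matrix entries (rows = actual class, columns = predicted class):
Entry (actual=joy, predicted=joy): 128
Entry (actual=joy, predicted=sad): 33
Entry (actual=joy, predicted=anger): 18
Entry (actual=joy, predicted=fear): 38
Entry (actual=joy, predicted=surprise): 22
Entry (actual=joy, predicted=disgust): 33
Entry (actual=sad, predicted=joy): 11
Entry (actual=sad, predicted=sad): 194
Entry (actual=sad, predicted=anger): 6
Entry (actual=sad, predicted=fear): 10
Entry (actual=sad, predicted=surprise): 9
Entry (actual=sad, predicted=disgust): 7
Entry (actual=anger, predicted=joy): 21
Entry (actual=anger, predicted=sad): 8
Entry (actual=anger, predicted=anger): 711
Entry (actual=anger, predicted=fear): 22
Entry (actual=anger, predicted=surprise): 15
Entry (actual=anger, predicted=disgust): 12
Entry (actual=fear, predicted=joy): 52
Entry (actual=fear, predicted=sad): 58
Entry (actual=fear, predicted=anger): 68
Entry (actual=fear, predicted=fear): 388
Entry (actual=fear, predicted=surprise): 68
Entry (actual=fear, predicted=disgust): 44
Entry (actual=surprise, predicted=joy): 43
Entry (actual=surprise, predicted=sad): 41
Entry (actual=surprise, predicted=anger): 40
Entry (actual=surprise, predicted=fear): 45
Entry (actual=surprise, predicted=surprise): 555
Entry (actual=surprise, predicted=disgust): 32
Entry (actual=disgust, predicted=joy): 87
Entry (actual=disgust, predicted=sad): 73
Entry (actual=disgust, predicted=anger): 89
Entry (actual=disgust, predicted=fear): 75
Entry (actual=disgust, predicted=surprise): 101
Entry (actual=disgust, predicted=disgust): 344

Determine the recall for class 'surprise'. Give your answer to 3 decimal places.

0.734

Treat 'surprise' as positive and all other classes as negative.
recall = TP/(TP+FN).
surprise: TP=555, FN=43+41+40+45+32=201 → 555/756 = 0.7341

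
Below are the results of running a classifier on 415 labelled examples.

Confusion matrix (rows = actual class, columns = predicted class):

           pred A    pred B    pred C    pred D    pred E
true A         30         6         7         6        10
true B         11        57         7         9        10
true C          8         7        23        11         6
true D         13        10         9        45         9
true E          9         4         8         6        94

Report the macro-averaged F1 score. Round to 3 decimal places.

0.566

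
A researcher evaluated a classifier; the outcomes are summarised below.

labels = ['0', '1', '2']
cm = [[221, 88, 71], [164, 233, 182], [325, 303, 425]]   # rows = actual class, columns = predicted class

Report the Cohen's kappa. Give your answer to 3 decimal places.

0.157

Observed agreement pₒ = trace/N = 879/2012 = 0.4369
Expected agreement pₑ = Σ (rowᵢ·colᵢ)/N² = (380·710 + 579·624 + 1053·678)/2012² = 0.3323
κ = (pₒ − pₑ)/(1 − pₑ) = (0.4369 − 0.3323)/(1 − 0.3323) = 0.157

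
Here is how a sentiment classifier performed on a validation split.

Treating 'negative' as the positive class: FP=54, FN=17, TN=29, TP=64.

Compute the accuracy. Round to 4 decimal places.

0.5671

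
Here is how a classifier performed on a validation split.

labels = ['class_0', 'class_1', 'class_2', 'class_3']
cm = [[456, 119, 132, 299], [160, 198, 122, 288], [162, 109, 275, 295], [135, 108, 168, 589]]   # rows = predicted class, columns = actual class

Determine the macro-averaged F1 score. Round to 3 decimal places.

0.403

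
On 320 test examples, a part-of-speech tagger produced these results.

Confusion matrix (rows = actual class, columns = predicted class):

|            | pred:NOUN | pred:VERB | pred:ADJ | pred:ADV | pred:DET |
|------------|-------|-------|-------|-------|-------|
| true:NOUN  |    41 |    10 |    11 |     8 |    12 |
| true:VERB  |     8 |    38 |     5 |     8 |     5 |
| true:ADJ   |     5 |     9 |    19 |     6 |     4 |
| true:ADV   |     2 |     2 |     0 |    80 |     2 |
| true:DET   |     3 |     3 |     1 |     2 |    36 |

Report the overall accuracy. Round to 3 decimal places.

Accuracy = trace / total = (41+38+19+80+36=214) / 320 = 214/320 = 0.669

0.669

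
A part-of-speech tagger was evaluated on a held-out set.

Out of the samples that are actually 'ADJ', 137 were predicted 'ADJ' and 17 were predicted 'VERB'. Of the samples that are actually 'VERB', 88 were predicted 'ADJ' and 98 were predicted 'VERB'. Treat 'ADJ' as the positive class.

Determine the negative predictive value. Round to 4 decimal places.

0.8522

NPV = TN/(TN+FN) = 98/(98+17) = 0.8522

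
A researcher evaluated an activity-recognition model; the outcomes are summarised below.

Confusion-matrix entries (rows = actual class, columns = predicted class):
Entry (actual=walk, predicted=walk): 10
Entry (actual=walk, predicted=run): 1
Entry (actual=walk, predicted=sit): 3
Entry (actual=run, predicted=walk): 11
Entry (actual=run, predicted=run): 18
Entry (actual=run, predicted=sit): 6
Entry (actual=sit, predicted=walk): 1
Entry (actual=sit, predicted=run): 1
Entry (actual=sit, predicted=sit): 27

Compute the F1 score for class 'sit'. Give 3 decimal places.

0.831

Treat 'sit' as positive and all other classes as negative.
F1 score = 2·TP/(2·TP+FP+FN).
sit: TP=27, FP=3+6=9, FN=1+1=2 → 54/65 = 0.8308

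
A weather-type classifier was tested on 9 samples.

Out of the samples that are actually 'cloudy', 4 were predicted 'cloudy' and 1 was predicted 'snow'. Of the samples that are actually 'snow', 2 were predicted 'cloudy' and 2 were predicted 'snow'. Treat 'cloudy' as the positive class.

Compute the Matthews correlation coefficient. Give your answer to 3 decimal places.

0.316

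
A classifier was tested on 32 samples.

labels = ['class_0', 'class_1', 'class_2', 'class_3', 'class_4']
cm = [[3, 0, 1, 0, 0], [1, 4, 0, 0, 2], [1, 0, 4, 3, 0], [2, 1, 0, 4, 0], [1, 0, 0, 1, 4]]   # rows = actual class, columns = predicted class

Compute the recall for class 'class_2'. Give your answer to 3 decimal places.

0.500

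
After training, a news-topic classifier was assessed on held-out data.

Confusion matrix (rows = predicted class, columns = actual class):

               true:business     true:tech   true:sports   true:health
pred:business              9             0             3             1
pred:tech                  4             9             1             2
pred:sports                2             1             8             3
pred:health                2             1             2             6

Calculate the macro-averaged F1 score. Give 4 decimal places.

0.5900

Per-class F1 score (2·TP/(2·TP+FP+FN)):
  business: TP=9, FP=0+3+1=4, FN=4+2+2=8 → 18/30 = 0.60000
  tech: TP=9, FP=4+1+2=7, FN=0+1+1=2 → 18/27 = 0.66667
  sports: TP=8, FP=2+1+3=6, FN=3+1+2=6 → 16/28 = 0.57143
  health: TP=6, FP=2+1+2=5, FN=1+2+3=6 → 12/23 = 0.52174
Macro-F1 score = mean = (0.60000 + 0.66667 + 0.57143 + 0.52174) / 4 = 0.5900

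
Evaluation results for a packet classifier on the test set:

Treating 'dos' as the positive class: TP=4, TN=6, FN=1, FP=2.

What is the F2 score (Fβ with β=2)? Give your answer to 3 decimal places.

Fβ = (1+β²)·TP / ((1+β²)·TP + β²·FN + FP), with β²=4
= 5·4 / (5·4 + 4·1 + 2) = 0.769

0.769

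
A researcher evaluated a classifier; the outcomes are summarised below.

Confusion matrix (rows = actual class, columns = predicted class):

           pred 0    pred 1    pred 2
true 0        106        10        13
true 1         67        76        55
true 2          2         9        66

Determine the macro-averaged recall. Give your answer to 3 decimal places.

Per-class recall (TP/(TP+FN)):
  0: TP=106, FN=10+13=23 → 106/129 = 0.8217
  1: TP=76, FN=67+55=122 → 76/198 = 0.3838
  2: TP=66, FN=2+9=11 → 66/77 = 0.8571
Macro-recall = mean = (0.8217 + 0.3838 + 0.8571) / 3 = 0.688

0.688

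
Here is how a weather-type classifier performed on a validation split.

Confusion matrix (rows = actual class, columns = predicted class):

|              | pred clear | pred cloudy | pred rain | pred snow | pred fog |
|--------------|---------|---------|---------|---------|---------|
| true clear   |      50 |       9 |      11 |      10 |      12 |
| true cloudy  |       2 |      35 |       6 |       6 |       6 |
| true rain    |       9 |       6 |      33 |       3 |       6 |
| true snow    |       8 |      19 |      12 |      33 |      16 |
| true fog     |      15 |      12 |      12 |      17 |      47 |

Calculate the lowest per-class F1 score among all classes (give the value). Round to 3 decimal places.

Per-class F1 score (2·TP/(2·TP+FP+FN)):
  clear: TP=50, FP=2+9+8+15=34, FN=9+11+10+12=42 → 100/176 = 0.5682
  cloudy: TP=35, FP=9+6+19+12=46, FN=2+6+6+6=20 → 70/136 = 0.5147
  rain: TP=33, FP=11+6+12+12=41, FN=9+6+3+6=24 → 66/131 = 0.5038
  snow: TP=33, FP=10+6+3+17=36, FN=8+19+12+16=55 → 66/157 = 0.4204
  fog: TP=47, FP=12+6+6+16=40, FN=15+12+12+17=56 → 94/190 = 0.4947
Lowest is class 'snow' with F1 score = 0.420.

0.420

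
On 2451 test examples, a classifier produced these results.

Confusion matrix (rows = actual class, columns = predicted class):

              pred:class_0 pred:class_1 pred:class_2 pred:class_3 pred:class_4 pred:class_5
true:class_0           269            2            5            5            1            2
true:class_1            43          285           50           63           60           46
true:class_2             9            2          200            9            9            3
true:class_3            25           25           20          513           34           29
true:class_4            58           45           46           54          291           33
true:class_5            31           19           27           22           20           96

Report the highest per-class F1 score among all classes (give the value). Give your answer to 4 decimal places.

0.7820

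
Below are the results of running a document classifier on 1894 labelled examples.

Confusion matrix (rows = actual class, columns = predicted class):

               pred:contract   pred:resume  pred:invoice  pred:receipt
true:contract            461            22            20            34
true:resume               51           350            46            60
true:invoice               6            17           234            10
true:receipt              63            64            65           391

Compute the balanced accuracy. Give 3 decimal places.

0.774

Balanced accuracy = mean of per-class recall.
  contract: recall = 461/537 = 0.8585
  resume: recall = 350/507 = 0.6903
  invoice: recall = 234/267 = 0.8764
  receipt: recall = 391/583 = 0.6707
Mean = (0.8585 + 0.6903 + 0.8764 + 0.6707) / 4 = 0.774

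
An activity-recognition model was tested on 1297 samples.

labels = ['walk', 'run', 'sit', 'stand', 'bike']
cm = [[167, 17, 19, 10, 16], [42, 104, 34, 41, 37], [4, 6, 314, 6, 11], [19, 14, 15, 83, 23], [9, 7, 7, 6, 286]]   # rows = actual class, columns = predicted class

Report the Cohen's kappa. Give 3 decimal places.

0.662

Observed agreement pₒ = trace/N = 954/1297 = 0.7355
Expected agreement pₑ = Σ (rowᵢ·colᵢ)/N² = (229·241 + 258·148 + 341·389 + 154·146 + 315·373)/1297² = 0.2176
κ = (pₒ − pₑ)/(1 − pₑ) = (0.7355 − 0.2176)/(1 − 0.2176) = 0.662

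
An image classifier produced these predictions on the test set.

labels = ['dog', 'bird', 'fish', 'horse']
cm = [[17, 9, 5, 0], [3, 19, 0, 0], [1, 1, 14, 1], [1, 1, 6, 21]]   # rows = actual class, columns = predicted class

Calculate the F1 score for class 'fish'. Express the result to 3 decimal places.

Treat 'fish' as positive and all other classes as negative.
F1 score = 2·TP/(2·TP+FP+FN).
fish: TP=14, FP=5+0+6=11, FN=1+1+1=3 → 28/42 = 0.6667

0.667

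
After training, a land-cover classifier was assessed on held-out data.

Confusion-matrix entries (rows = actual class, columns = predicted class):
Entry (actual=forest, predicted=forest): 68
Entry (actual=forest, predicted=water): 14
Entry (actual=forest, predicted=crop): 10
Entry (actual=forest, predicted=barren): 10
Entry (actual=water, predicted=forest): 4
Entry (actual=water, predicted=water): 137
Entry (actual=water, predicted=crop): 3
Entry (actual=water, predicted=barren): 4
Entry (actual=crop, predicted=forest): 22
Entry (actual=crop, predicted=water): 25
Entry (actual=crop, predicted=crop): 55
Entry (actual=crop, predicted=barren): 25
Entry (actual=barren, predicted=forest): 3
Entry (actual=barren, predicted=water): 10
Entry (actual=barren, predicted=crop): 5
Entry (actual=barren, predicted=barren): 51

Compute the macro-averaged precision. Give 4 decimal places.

Per-class precision (TP/(TP+FP)):
  forest: TP=68, FP=4+22+3=29 → 68/97 = 0.70103
  water: TP=137, FP=14+25+10=49 → 137/186 = 0.73656
  crop: TP=55, FP=10+3+5=18 → 55/73 = 0.75342
  barren: TP=51, FP=10+4+25=39 → 51/90 = 0.56667
Macro-precision = mean = (0.70103 + 0.73656 + 0.75342 + 0.56667) / 4 = 0.6894

0.6894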